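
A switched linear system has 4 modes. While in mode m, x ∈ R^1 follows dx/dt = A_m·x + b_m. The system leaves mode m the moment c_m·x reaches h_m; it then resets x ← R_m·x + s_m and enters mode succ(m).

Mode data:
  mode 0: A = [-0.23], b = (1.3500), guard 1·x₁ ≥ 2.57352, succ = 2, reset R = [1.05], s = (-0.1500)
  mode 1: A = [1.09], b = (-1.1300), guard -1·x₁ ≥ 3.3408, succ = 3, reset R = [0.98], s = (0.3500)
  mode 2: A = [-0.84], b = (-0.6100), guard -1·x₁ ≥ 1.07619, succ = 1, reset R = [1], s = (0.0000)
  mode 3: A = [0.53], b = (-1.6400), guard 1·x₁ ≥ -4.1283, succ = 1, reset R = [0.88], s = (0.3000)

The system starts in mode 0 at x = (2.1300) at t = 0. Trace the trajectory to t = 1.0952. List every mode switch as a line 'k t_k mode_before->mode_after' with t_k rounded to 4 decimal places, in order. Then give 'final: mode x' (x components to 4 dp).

1 0.5489 0->2
final: 2 1.3457

Mode 0: guard c·x = 2.5735 hit at Δt = 0.5489 (t = 0.5489), x⁻ = (2.5735) → reset → x⁺ = (2.5522), jump to mode 2
Mode 2: flow for 0.5463 to horizon, guard not reached → x = (1.3457)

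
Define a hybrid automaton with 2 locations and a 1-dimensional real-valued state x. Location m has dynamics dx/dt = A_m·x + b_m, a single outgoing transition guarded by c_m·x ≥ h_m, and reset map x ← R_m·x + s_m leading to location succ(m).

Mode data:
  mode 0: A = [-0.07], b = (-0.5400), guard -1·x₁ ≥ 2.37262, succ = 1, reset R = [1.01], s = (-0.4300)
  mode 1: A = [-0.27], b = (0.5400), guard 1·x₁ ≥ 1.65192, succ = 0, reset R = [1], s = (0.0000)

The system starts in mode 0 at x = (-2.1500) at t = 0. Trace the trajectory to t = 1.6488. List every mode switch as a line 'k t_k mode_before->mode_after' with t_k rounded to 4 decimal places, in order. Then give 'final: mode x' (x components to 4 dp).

Mode 0: guard c·x = 2.3726 hit at Δt = 0.5833 (t = 0.5833), x⁻ = (-2.3726) → reset → x⁺ = (-2.8263), jump to mode 1
Mode 1: flow for 1.0655 to horizon, guard not reached → x = (-1.6198)

1 0.5833 0->1
final: 1 -1.6198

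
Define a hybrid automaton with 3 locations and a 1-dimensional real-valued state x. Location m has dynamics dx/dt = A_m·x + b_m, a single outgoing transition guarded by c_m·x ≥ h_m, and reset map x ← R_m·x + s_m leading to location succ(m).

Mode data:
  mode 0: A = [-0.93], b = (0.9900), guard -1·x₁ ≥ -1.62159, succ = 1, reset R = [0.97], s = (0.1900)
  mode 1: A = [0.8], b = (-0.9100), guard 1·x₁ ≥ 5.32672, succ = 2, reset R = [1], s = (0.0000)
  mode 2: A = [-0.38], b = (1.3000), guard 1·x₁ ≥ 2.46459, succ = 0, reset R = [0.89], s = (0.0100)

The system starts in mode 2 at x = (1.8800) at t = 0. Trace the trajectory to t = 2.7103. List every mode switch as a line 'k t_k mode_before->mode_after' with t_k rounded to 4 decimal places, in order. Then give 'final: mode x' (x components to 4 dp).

1 1.2552 2->0
2 2.0242 0->1
final: 1 2.2203

Mode 2: guard c·x = 2.4646 hit at Δt = 1.2552 (t = 1.2552), x⁻ = (2.4646) → reset → x⁺ = (2.2035), jump to mode 0
Mode 0: guard c·x = -1.6216 hit at Δt = 0.7690 (t = 2.0242), x⁻ = (1.6216) → reset → x⁺ = (1.7629), jump to mode 1
Mode 1: flow for 0.6861 to horizon, guard not reached → x = (2.2203)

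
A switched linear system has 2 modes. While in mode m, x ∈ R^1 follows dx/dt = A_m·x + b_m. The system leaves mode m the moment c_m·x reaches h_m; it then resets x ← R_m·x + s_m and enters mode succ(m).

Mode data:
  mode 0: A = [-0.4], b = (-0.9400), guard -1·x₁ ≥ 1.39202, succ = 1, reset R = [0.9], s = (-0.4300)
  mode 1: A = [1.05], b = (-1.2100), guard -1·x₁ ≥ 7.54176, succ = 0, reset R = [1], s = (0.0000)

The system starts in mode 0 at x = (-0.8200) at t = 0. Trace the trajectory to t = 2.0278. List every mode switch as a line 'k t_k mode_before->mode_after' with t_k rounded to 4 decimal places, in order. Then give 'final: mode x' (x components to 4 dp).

1 1.1705 0->1
final: 1 -5.8223

Mode 0: guard c·x = 1.3920 hit at Δt = 1.1705 (t = 1.1705), x⁻ = (-1.3920) → reset → x⁺ = (-1.6828), jump to mode 1
Mode 1: flow for 0.8573 to horizon, guard not reached → x = (-5.8223)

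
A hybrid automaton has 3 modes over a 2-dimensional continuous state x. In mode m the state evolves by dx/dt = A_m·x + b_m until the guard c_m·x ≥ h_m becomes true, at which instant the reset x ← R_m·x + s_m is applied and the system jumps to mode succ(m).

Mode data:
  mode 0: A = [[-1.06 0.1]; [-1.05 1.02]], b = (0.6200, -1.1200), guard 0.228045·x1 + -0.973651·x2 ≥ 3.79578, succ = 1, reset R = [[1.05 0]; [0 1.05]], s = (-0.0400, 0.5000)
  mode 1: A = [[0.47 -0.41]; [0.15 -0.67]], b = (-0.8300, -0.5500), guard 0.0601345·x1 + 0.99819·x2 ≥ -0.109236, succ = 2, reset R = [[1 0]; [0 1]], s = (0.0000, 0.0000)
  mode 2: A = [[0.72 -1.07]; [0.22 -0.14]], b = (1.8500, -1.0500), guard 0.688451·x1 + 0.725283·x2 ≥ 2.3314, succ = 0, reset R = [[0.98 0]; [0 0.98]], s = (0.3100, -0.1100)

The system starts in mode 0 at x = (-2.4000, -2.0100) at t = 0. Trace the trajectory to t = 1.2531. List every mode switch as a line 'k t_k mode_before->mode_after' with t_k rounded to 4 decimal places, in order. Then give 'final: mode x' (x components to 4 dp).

1 0.8554 0->1
final: 1 -0.7857 -3.1356

Mode 0: guard c·x = 3.7958 hit at Δt = 0.8554 (t = 0.8554), x⁻ = (-0.7856, -4.0825) → reset → x⁺ = (-0.8648, -3.7866), jump to mode 1
Mode 1: flow for 0.3977 to horizon, guard not reached → x = (-0.7857, -3.1356)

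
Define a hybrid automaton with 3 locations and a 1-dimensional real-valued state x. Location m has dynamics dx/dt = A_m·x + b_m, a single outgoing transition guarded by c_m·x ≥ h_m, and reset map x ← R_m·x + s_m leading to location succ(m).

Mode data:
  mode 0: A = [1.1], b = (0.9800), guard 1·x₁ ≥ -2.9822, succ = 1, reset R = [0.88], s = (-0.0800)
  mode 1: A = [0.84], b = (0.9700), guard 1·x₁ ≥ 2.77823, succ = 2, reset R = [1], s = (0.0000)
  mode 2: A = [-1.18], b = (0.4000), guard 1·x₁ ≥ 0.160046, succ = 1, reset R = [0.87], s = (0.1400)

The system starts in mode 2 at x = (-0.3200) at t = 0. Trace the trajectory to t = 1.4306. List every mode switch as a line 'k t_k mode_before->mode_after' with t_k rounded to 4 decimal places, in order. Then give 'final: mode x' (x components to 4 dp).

Mode 2: guard c·x = 0.1600 hit at Δt = 1.1048 (t = 1.1048), x⁻ = (0.1600) → reset → x⁺ = (0.2792), jump to mode 1
Mode 1: flow for 0.3258 to horizon, guard not reached → x = (0.7306)

1 1.1048 2->1
final: 1 0.7306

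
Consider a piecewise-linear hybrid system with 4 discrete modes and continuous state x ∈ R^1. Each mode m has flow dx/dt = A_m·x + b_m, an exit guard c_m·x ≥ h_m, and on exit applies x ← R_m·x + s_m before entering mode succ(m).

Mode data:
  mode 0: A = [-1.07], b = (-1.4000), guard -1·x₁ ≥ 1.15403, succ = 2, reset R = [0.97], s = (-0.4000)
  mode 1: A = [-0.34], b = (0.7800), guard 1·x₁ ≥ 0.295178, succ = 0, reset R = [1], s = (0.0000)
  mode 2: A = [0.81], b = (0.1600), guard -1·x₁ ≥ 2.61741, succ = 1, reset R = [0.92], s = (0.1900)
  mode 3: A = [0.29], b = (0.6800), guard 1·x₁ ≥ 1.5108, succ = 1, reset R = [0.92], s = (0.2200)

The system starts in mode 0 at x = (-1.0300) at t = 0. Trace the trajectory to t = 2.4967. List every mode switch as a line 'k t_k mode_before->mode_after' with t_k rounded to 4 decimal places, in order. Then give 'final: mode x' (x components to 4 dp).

Mode 0: guard c·x = 1.1540 hit at Δt = 0.5511 (t = 0.5511), x⁻ = (-1.1540) → reset → x⁺ = (-1.5194), jump to mode 2
Mode 2: guard c·x = 2.6174 hit at Δt = 0.7465 (t = 1.2976), x⁻ = (-2.6174) → reset → x⁺ = (-2.2180), jump to mode 1
Mode 1: flow for 1.1991 to horizon, guard not reached → x = (-0.7073)

1 0.5511 0->2
2 1.2976 2->1
final: 1 -0.7073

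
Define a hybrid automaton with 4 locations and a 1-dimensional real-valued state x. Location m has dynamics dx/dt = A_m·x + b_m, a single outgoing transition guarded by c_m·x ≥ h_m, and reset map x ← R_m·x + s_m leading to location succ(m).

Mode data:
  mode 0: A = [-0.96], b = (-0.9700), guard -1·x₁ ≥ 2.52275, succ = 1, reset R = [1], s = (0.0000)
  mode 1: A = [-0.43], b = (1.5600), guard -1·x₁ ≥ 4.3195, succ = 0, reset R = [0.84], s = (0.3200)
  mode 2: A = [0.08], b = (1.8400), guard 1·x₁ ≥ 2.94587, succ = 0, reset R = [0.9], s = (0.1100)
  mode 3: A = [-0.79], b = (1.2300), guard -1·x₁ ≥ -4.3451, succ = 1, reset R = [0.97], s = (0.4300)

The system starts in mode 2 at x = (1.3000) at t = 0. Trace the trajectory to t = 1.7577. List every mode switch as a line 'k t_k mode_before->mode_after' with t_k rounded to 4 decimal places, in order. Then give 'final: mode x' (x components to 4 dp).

1 0.8192 2->0
final: 0 0.5216

Mode 2: guard c·x = 2.9459 hit at Δt = 0.8192 (t = 0.8192), x⁻ = (2.9459) → reset → x⁺ = (2.7613), jump to mode 0
Mode 0: flow for 0.9385 to horizon, guard not reached → x = (0.5216)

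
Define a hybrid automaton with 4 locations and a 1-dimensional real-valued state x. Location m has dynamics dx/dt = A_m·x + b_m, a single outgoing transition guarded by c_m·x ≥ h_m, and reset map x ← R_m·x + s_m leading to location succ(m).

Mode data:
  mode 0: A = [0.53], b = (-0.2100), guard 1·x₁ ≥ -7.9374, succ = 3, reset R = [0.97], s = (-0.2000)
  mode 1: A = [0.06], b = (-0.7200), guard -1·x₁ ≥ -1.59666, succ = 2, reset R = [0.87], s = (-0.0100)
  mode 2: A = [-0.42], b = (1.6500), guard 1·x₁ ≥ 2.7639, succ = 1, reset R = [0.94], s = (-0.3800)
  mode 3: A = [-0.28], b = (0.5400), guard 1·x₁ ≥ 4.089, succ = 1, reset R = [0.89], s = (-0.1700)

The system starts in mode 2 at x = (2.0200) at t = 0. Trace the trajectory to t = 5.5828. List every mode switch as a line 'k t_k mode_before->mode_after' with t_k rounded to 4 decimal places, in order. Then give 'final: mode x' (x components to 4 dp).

Mode 2: guard c·x = 2.7639 hit at Δt = 1.1760 (t = 1.1760), x⁻ = (2.7639) → reset → x⁺ = (2.2181), jump to mode 1
Mode 1: guard c·x = -1.5967 hit at Δt = 1.0265 (t = 2.2025), x⁻ = (1.5967) → reset → x⁺ = (1.3791), jump to mode 2
Mode 2: guard c·x = 2.7639 hit at Δt = 1.8654 (t = 4.0678), x⁻ = (2.7639) → reset → x⁺ = (2.2181), jump to mode 1
Mode 1: guard c·x = -1.5967 hit at Δt = 1.0265 (t = 5.0943), x⁻ = (1.5967) → reset → x⁺ = (1.3791), jump to mode 2
Mode 2: flow for 0.4885 to horizon, guard not reached → x = (1.8520)

1 1.1760 2->1
2 2.2025 1->2
3 4.0678 2->1
4 5.0943 1->2
final: 2 1.8520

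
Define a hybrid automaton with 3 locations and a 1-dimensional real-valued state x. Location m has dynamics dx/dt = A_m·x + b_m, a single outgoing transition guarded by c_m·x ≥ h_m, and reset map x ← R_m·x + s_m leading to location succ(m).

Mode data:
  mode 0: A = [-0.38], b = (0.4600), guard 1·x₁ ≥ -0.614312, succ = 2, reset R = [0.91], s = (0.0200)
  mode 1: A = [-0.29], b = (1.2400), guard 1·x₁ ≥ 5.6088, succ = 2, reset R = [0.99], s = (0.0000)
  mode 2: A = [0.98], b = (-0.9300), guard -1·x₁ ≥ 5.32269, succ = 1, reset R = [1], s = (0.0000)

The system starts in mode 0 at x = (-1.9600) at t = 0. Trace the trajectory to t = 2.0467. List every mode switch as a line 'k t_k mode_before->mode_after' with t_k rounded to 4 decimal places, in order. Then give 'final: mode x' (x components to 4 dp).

1 1.4537 0->2
final: 2 -1.7117

Mode 0: guard c·x = -0.6143 hit at Δt = 1.4537 (t = 1.4537), x⁻ = (-0.6143) → reset → x⁺ = (-0.5390), jump to mode 2
Mode 2: flow for 0.5930 to horizon, guard not reached → x = (-1.7117)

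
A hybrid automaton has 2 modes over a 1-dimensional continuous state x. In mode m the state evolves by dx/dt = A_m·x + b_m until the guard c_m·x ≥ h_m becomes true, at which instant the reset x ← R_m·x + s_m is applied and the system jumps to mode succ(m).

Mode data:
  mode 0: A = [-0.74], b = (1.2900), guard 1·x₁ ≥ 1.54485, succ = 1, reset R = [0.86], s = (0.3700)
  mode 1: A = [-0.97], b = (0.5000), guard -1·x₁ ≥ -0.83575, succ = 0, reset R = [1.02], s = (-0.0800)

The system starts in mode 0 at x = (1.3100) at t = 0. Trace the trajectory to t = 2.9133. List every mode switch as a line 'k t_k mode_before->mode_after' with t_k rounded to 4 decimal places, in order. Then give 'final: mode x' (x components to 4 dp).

Mode 0: guard c·x = 1.5449 hit at Δt = 1.0555 (t = 1.0555), x⁻ = (1.5449) → reset → x⁺ = (1.6986), jump to mode 1
Mode 1: guard c·x = -0.8357 hit at Δt = 1.3471 (t = 2.4026), x⁻ = (0.8357) → reset → x⁺ = (0.7725), jump to mode 0
Mode 0: flow for 0.5107 to horizon, guard not reached → x = (1.0780)

1 1.0555 0->1
2 2.4026 1->0
final: 0 1.0780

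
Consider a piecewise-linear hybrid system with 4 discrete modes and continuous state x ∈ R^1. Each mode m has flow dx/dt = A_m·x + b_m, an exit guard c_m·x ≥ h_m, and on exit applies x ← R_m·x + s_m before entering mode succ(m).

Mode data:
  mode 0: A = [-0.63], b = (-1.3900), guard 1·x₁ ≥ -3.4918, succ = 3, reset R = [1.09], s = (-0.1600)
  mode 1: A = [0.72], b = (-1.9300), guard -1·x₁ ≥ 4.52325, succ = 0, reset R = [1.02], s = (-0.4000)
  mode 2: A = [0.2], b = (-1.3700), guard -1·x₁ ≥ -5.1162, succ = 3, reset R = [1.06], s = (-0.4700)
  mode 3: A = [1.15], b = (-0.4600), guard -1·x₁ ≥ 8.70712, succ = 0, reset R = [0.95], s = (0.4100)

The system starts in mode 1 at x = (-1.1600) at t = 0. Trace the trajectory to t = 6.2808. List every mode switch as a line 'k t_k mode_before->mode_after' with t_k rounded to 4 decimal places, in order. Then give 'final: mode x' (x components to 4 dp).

Mode 1: guard c·x = 4.5232 hit at Δt = 0.8736 (t = 0.8736), x⁻ = (-4.5232) → reset → x⁺ = (-5.0137), jump to mode 0
Mode 0: guard c·x = -3.4918 hit at Δt = 1.2399 (t = 2.1135), x⁻ = (-3.4918) → reset → x⁺ = (-3.9661), jump to mode 3
Mode 3: guard c·x = 8.7071 hit at Δt = 0.6393 (t = 2.7528), x⁻ = (-8.7071) → reset → x⁺ = (-7.8618), jump to mode 0
Mode 0: guard c·x = -3.4918 hit at Δt = 2.3516 (t = 5.1044), x⁻ = (-3.4918) → reset → x⁺ = (-3.9661), jump to mode 3
Mode 3: guard c·x = 8.7071 hit at Δt = 0.6393 (t = 5.7437), x⁻ = (-8.7071) → reset → x⁺ = (-7.8618), jump to mode 0
Mode 0: flow for 0.5371 to horizon, guard not reached → x = (-6.2382)

1 0.8736 1->0
2 2.1135 0->3
3 2.7528 3->0
4 5.1044 0->3
5 5.7437 3->0
final: 0 -6.2382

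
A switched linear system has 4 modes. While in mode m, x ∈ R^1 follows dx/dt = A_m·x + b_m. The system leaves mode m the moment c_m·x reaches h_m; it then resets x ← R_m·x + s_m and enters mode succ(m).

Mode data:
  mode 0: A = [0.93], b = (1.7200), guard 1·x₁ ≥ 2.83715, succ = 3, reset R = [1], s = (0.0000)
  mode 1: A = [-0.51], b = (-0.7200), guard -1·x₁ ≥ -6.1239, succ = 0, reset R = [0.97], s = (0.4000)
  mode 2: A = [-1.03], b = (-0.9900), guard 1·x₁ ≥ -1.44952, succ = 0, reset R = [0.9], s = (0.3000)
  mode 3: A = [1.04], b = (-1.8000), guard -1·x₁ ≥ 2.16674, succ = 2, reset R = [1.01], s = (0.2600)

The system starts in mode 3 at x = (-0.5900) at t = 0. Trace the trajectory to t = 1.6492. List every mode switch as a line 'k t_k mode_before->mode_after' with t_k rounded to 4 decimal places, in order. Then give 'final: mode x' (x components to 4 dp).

1 0.4985 3->2
2 1.1620 2->0
final: 0 -0.5203

Mode 3: guard c·x = 2.1667 hit at Δt = 0.4985 (t = 0.4985), x⁻ = (-2.1667) → reset → x⁺ = (-1.9284), jump to mode 2
Mode 2: guard c·x = -1.4495 hit at Δt = 0.6635 (t = 1.1620), x⁻ = (-1.4495) → reset → x⁺ = (-1.0046), jump to mode 0
Mode 0: flow for 0.4872 to horizon, guard not reached → x = (-0.5203)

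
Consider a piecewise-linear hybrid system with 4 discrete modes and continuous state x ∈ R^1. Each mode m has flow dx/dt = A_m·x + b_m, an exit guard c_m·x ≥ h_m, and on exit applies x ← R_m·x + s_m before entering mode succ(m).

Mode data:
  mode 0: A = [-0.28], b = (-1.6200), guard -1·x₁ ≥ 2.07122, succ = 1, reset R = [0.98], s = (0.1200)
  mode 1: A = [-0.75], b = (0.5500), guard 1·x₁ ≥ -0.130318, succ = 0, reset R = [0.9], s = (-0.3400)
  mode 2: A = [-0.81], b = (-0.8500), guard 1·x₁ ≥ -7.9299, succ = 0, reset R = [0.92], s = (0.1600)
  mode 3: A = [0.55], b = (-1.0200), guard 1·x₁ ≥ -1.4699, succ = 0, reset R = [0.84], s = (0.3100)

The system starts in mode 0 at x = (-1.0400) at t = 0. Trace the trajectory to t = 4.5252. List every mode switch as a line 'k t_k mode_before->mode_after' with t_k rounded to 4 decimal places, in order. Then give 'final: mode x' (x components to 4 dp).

1 0.8750 0->1
2 2.3664 1->0
3 3.6550 0->1
final: 1 -0.6429

Mode 0: guard c·x = 2.0712 hit at Δt = 0.8750 (t = 0.8750), x⁻ = (-2.0712) → reset → x⁺ = (-1.9098), jump to mode 1
Mode 1: guard c·x = -0.1303 hit at Δt = 1.4914 (t = 2.3664), x⁻ = (-0.1303) → reset → x⁺ = (-0.4573), jump to mode 0
Mode 0: guard c·x = 2.0712 hit at Δt = 1.2886 (t = 3.6550), x⁻ = (-2.0712) → reset → x⁺ = (-1.9098), jump to mode 1
Mode 1: flow for 0.8702 to horizon, guard not reached → x = (-0.6429)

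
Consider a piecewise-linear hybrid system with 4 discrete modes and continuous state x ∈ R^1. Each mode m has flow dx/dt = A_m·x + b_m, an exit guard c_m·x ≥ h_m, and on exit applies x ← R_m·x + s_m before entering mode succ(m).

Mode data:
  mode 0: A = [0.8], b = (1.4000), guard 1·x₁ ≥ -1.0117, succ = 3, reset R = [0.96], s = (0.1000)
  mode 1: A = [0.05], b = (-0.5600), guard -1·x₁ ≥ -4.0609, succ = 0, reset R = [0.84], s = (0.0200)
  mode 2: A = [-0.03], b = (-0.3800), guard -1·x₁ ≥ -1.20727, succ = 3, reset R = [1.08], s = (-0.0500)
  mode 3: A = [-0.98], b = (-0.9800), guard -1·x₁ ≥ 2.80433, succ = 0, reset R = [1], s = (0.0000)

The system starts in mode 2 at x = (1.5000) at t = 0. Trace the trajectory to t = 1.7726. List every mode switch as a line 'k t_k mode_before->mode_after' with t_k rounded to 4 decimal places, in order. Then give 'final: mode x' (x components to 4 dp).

Mode 2: guard c·x = -1.2073 hit at Δt = 0.6960 (t = 0.6960), x⁻ = (1.2073) → reset → x⁺ = (1.2539), jump to mode 3
Mode 3: flow for 1.0766 to horizon, guard not reached → x = (-0.2153)

1 0.6960 2->3
final: 3 -0.2153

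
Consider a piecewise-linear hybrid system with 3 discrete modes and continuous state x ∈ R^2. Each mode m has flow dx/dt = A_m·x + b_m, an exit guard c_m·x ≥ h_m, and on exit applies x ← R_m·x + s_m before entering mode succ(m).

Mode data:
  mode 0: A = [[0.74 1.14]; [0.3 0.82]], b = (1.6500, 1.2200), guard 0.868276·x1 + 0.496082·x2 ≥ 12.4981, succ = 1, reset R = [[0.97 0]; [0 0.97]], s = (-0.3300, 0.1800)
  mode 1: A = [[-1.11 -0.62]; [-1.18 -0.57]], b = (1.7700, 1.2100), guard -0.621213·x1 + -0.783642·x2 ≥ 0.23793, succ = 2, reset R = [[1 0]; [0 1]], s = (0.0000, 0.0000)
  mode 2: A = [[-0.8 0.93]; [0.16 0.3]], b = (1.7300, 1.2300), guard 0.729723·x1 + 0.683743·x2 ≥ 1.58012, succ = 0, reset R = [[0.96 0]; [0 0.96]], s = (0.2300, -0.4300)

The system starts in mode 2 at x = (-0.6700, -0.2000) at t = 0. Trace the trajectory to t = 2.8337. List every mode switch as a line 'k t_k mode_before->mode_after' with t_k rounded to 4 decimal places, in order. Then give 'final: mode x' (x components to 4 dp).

1 0.9419 2->0
2 2.0774 0->1
final: 1 4.6374 0.0071

Mode 2: guard c·x = 1.5801 hit at Δt = 0.9419 (t = 0.9419), x⁻ = (1.1264, 1.1088) → reset → x⁺ = (1.3114, 0.6345), jump to mode 0
Mode 0: guard c·x = 12.4981 hit at Δt = 1.1355 (t = 2.0774), x⁻ = (10.8292, 6.2397) → reset → x⁺ = (10.1743, 6.2325), jump to mode 1
Mode 1: flow for 0.7563 to horizon, guard not reached → x = (4.6374, 0.0071)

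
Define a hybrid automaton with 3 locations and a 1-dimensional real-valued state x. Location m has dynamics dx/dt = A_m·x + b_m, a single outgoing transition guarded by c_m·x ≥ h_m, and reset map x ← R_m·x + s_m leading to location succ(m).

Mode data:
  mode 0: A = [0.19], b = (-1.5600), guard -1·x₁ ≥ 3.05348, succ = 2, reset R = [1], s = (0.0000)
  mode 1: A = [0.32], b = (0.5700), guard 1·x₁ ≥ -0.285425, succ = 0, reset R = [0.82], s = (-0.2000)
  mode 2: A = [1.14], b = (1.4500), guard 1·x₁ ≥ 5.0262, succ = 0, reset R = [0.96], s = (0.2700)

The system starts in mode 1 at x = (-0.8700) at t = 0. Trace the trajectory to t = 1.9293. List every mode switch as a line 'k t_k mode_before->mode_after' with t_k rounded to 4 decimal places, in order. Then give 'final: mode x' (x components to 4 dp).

Mode 1: guard c·x = -0.2854 hit at Δt = 1.5488 (t = 1.5488), x⁻ = (-0.2854) → reset → x⁺ = (-0.4340), jump to mode 0
Mode 0: flow for 0.3805 to horizon, guard not reached → x = (-1.0822)

1 1.5488 1->0
final: 0 -1.0822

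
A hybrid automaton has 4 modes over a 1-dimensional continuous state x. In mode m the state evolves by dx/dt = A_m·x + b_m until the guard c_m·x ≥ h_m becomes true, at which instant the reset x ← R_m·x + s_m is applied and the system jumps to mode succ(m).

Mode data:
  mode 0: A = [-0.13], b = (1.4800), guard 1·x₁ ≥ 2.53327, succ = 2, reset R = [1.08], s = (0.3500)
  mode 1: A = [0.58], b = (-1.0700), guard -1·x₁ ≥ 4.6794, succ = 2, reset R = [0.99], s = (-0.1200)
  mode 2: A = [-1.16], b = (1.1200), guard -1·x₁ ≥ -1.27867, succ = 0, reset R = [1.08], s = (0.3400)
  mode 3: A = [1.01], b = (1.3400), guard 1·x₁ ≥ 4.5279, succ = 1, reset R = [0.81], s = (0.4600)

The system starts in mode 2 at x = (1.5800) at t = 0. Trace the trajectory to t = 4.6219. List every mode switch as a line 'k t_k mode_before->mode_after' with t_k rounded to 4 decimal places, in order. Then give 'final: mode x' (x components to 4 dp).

1 0.5811 2->0
2 1.2565 0->2
3 2.9054 2->0
4 3.5808 0->2
final: 2 1.5993

Mode 2: guard c·x = -1.2787 hit at Δt = 0.5811 (t = 0.5811), x⁻ = (1.2787) → reset → x⁺ = (1.7210), jump to mode 0
Mode 0: guard c·x = 2.5333 hit at Δt = 0.6754 (t = 1.2565), x⁻ = (2.5333) → reset → x⁺ = (3.0859), jump to mode 2
Mode 2: guard c·x = -1.2787 hit at Δt = 1.6489 (t = 2.9054), x⁻ = (1.2787) → reset → x⁺ = (1.7210), jump to mode 0
Mode 0: guard c·x = 2.5333 hit at Δt = 0.6754 (t = 3.5808), x⁻ = (2.5333) → reset → x⁺ = (3.0859), jump to mode 2
Mode 2: flow for 1.0411 to horizon, guard not reached → x = (1.5993)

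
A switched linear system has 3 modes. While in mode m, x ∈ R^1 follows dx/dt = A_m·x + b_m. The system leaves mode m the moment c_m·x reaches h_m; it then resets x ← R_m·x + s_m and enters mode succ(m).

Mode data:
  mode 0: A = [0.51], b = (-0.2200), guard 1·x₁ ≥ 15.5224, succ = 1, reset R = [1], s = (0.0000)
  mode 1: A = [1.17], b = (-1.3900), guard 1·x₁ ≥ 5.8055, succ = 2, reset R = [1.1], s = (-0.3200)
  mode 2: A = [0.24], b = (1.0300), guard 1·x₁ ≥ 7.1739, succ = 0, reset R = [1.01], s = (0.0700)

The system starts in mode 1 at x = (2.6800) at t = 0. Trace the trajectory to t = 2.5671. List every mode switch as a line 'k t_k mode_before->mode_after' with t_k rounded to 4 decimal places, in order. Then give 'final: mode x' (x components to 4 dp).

Mode 1: guard c·x = 5.8055 hit at Δt = 0.9656 (t = 0.9656), x⁻ = (5.8055) → reset → x⁺ = (6.0661), jump to mode 2
Mode 2: guard c·x = 7.1739 hit at Δt = 0.4234 (t = 1.3890), x⁻ = (7.1739) → reset → x⁺ = (7.3156), jump to mode 0
Mode 0: flow for 1.1781 to horizon, guard not reached → x = (12.9857)

1 0.9656 1->2
2 1.3890 2->0
final: 0 12.9857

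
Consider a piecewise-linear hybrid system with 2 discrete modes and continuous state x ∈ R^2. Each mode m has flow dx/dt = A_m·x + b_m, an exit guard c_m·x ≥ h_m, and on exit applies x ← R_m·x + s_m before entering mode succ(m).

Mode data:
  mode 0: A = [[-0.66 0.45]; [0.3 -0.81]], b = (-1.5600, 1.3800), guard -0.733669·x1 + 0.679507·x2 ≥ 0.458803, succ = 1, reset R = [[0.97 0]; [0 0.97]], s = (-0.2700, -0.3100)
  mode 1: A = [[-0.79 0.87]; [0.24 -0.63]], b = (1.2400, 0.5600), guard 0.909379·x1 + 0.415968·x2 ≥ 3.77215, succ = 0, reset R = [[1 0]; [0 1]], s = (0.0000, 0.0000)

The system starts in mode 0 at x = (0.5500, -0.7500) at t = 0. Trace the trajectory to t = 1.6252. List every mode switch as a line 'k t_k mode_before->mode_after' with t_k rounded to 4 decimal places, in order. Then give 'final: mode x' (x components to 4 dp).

Mode 0: guard c·x = 0.4588 hit at Δt = 0.6018 (t = 0.6018), x⁻ = (-0.4489, 0.1905) → reset → x⁺ = (-0.7055, -0.1252), jump to mode 1
Mode 1: flow for 1.0234 to horizon, guard not reached → x = (0.6522, 0.3745)

1 0.6018 0->1
final: 1 0.6522 0.3745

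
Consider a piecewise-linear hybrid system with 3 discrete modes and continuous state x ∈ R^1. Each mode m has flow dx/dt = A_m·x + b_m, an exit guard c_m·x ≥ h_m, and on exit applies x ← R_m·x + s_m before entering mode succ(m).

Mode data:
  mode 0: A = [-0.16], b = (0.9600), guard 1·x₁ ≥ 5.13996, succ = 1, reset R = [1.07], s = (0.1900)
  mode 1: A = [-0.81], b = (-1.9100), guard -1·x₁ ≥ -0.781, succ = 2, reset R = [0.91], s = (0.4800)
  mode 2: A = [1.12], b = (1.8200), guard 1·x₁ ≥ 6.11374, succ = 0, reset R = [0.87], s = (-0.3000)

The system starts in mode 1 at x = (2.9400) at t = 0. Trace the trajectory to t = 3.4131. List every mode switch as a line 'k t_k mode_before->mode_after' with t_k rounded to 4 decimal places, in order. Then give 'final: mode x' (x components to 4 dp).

1 0.6462 1->2
2 1.5489 2->0
3 2.3717 0->1
final: 1 1.1039

Mode 1: guard c·x = -0.7810 hit at Δt = 0.6462 (t = 0.6462), x⁻ = (0.7810) → reset → x⁺ = (1.1907), jump to mode 2
Mode 2: guard c·x = 6.1137 hit at Δt = 0.9027 (t = 1.5489), x⁻ = (6.1137) → reset → x⁺ = (5.0190), jump to mode 0
Mode 0: guard c·x = 5.1400 hit at Δt = 0.8228 (t = 2.3717), x⁻ = (5.1400) → reset → x⁺ = (5.6898), jump to mode 1
Mode 1: flow for 1.0414 to horizon, guard not reached → x = (1.1039)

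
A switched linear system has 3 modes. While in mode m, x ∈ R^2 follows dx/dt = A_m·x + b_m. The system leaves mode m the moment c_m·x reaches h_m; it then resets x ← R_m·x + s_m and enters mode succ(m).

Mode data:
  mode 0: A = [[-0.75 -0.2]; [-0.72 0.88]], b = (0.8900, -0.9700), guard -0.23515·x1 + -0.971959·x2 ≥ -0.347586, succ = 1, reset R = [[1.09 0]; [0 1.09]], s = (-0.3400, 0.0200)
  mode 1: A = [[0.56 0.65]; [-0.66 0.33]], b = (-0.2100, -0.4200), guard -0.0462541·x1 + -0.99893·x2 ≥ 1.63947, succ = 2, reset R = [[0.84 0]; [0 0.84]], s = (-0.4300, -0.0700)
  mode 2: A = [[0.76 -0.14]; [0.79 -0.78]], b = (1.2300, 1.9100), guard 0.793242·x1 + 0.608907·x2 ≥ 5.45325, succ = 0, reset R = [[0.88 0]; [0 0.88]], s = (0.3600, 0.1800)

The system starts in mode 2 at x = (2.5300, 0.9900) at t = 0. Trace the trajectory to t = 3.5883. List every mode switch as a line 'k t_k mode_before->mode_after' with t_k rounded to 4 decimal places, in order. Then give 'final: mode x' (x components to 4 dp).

Mode 2: guard c·x = 5.4532 hit at Δt = 0.5870 (t = 0.5870), x⁻ = (4.6708, 2.8710) → reset → x⁺ = (4.4703, 2.7065), jump to mode 0
Mode 0: guard c·x = -0.3476 hit at Δt = 1.4978 (t = 2.0848), x⁻ = (2.0529, -0.1391) → reset → x⁺ = (1.8977, -0.1316), jump to mode 1
Mode 1: guard c·x = 1.6395 hit at Δt = 0.7667 (t = 2.8515), x⁻ = (2.1959, -1.7429) → reset → x⁺ = (1.4146, -1.5340), jump to mode 2
Mode 2: flow for 0.7368 to horizon, guard not reached → x = (3.7184, 1.3553)

1 0.5870 2->0
2 2.0848 0->1
3 2.8515 1->2
final: 2 3.7184 1.3553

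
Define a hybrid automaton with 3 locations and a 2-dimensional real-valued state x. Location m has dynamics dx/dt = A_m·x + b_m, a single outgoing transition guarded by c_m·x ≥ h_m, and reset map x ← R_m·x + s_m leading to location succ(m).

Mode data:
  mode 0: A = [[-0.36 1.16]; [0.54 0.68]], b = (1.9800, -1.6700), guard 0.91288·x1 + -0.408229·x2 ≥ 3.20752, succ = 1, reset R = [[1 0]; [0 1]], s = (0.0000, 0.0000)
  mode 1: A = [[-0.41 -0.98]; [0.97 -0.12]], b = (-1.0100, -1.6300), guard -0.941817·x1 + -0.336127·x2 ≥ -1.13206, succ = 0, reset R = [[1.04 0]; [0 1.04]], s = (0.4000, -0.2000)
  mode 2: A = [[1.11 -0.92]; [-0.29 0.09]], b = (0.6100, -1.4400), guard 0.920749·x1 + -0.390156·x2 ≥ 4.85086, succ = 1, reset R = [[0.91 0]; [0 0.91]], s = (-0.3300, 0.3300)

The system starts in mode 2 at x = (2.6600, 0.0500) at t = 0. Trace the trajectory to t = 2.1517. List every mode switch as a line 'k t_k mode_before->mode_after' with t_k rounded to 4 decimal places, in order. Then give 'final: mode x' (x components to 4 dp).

Mode 2: guard c·x = 4.8509 hit at Δt = 0.4286 (t = 0.4286), x⁻ = (4.8296, -1.0356) → reset → x⁺ = (4.0649, -0.6124), jump to mode 1
Mode 1: guard c·x = -1.1321 hit at Δt = 1.3155 (t = 1.7441), x⁻ = (1.0490, 0.4286) → reset → x⁺ = (1.4910, 0.2457), jump to mode 0
Mode 0: flow for 0.4076 to horizon, guard not reached → x = (2.0874, -0.0055)

1 0.4286 2->1
2 1.7441 1->0
final: 0 2.0874 -0.0055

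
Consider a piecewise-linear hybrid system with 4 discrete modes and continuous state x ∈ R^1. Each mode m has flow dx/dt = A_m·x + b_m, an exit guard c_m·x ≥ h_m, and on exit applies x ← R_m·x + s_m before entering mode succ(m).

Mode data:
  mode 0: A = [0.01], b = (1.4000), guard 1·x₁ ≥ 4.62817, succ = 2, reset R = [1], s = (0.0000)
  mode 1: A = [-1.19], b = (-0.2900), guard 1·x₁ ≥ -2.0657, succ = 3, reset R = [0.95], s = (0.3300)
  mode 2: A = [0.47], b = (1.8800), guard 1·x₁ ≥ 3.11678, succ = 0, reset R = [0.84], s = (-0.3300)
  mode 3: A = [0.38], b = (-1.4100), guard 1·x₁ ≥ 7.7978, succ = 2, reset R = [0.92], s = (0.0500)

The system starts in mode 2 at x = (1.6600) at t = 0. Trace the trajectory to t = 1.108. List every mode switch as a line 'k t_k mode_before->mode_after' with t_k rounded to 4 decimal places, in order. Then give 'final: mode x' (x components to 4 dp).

Mode 2: guard c·x = 3.1168 hit at Δt = 0.4873 (t = 0.4873), x⁻ = (3.1168) → reset → x⁺ = (2.2881), jump to mode 0
Mode 0: flow for 0.6207 to horizon, guard not reached → x = (3.1740)

1 0.4873 2->0
final: 0 3.1740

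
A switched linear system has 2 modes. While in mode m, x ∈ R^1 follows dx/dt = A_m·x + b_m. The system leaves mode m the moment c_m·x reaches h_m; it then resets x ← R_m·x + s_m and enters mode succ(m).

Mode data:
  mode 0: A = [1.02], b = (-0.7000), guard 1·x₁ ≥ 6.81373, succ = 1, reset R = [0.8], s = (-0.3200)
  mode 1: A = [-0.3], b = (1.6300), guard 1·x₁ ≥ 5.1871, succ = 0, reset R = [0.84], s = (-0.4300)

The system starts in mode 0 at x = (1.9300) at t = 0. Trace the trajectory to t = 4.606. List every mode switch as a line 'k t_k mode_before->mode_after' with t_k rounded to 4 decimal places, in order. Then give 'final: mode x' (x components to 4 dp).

1 1.5634 0->1
2 2.2477 1->0
3 2.8722 0->1
4 3.5565 1->0
5 4.1810 0->1
final: 1 5.1672

Mode 0: guard c·x = 6.8137 hit at Δt = 1.5634 (t = 1.5634), x⁻ = (6.8137) → reset → x⁺ = (5.1310), jump to mode 1
Mode 1: guard c·x = 5.1871 hit at Δt = 0.6843 (t = 2.2477), x⁻ = (5.1871) → reset → x⁺ = (3.9272), jump to mode 0
Mode 0: guard c·x = 6.8137 hit at Δt = 0.6244 (t = 2.8722), x⁻ = (6.8137) → reset → x⁺ = (5.1310), jump to mode 1
Mode 1: guard c·x = 5.1871 hit at Δt = 0.6843 (t = 3.5565), x⁻ = (5.1871) → reset → x⁺ = (3.9272), jump to mode 0
Mode 0: guard c·x = 6.8137 hit at Δt = 0.6244 (t = 4.1810), x⁻ = (6.8137) → reset → x⁺ = (5.1310), jump to mode 1
Mode 1: flow for 0.4250 to horizon, guard not reached → x = (5.1672)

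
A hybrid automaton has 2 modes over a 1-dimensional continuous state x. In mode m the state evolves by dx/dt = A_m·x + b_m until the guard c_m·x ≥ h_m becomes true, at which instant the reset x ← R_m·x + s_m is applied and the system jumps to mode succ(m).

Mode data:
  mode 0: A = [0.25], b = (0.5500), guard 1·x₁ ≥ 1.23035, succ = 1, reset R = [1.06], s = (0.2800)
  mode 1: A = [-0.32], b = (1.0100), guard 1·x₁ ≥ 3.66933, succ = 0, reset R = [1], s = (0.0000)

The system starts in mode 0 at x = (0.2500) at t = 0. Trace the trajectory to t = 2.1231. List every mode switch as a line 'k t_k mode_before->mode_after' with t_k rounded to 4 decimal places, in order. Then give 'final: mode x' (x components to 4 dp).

Mode 0: guard c·x = 1.2304 hit at Δt = 1.3463 (t = 1.3463), x⁻ = (1.2303) → reset → x⁺ = (1.5842), jump to mode 1
Mode 1: flow for 0.7768 to horizon, guard not reached → x = (1.9302)

1 1.3463 0->1
final: 1 1.9302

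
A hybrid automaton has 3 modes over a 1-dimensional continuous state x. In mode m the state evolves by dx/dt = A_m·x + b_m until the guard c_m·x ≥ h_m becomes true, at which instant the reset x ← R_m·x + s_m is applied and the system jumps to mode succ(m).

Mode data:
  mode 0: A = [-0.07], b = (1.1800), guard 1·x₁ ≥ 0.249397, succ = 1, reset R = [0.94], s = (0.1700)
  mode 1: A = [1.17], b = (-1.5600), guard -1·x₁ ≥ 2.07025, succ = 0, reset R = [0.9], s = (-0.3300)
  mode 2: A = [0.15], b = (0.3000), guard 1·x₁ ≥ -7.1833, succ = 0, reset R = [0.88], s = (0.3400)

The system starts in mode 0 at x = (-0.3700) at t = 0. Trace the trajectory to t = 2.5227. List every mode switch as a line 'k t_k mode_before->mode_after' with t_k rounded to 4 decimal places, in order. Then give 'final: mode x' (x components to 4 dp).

1 0.5231 0->1
2 1.6330 1->0
final: 0 -1.0430

Mode 0: guard c·x = 0.2494 hit at Δt = 0.5231 (t = 0.5231), x⁻ = (0.2494) → reset → x⁺ = (0.4044), jump to mode 1
Mode 1: guard c·x = 2.0703 hit at Δt = 1.1099 (t = 1.6330), x⁻ = (-2.0703) → reset → x⁺ = (-2.1932), jump to mode 0
Mode 0: flow for 0.8897 to horizon, guard not reached → x = (-1.0430)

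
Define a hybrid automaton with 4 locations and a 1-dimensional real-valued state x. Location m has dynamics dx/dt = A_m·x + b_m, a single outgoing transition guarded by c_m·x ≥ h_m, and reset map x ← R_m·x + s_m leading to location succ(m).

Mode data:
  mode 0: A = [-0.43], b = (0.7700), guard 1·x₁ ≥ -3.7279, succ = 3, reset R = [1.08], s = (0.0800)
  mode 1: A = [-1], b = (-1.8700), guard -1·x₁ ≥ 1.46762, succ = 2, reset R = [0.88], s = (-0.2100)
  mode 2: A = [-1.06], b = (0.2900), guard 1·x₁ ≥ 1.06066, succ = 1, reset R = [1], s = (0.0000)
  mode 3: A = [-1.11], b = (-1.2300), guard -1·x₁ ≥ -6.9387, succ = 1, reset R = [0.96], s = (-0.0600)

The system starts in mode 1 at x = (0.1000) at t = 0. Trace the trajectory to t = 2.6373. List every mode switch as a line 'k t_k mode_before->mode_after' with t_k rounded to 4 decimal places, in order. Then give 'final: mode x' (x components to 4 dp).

Mode 1: guard c·x = 1.4676 hit at Δt = 1.5884 (t = 1.5884), x⁻ = (-1.4676) → reset → x⁺ = (-1.5015), jump to mode 2
Mode 2: flow for 1.0489 to horizon, guard not reached → x = (-0.3103)

1 1.5884 1->2
final: 2 -0.3103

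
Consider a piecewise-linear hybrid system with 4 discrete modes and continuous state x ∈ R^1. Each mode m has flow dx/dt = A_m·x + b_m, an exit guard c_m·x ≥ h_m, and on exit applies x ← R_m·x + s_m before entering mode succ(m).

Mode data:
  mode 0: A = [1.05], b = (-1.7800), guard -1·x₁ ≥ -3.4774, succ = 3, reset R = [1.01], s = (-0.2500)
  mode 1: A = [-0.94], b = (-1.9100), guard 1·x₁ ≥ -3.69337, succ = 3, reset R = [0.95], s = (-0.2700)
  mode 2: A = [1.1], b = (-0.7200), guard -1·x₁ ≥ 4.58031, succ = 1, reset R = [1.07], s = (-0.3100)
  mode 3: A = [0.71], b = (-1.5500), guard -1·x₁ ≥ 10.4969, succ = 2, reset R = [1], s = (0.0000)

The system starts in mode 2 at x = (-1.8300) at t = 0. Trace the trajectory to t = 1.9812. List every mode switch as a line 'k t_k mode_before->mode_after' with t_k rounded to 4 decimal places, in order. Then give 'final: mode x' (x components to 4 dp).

Mode 2: guard c·x = 4.5803 hit at Δt = 0.6775 (t = 0.6775), x⁻ = (-4.5803) → reset → x⁺ = (-5.2109), jump to mode 1
Mode 1: guard c·x = -3.6934 hit at Δt = 0.6903 (t = 1.3678), x⁻ = (-3.6934) → reset → x⁺ = (-3.7787), jump to mode 3
Mode 3: flow for 0.6134 to horizon, guard not reached → x = (-7.0324)

1 0.6775 2->1
2 1.3678 1->3
final: 3 -7.0324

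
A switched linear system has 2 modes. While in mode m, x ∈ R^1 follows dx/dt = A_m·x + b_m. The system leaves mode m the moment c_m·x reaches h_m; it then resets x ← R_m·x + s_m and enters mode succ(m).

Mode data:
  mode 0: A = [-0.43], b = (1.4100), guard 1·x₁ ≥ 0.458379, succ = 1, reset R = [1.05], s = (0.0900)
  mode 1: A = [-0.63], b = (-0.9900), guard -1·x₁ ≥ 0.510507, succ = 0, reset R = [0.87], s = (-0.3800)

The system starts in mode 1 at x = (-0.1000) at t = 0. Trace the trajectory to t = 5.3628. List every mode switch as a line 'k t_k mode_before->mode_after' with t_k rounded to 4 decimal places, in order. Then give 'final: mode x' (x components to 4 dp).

1 0.5192 1->0
2 1.3908 0->1
3 2.5066 1->0
4 3.3782 0->1
5 4.4940 1->0
final: 0 0.4550

Mode 1: guard c·x = 0.5105 hit at Δt = 0.5192 (t = 0.5192), x⁻ = (-0.5105) → reset → x⁺ = (-0.8241), jump to mode 0
Mode 0: guard c·x = 0.4584 hit at Δt = 0.8716 (t = 1.3908), x⁻ = (0.4584) → reset → x⁺ = (0.5713), jump to mode 1
Mode 1: guard c·x = 0.5105 hit at Δt = 1.1158 (t = 2.5066), x⁻ = (-0.5105) → reset → x⁺ = (-0.8241), jump to mode 0
Mode 0: guard c·x = 0.4584 hit at Δt = 0.8716 (t = 3.3782), x⁻ = (0.4584) → reset → x⁺ = (0.5713), jump to mode 1
Mode 1: guard c·x = 0.5105 hit at Δt = 1.1158 (t = 4.4940), x⁻ = (-0.5105) → reset → x⁺ = (-0.8241), jump to mode 0
Mode 0: flow for 0.8688 to horizon, guard not reached → x = (0.4550)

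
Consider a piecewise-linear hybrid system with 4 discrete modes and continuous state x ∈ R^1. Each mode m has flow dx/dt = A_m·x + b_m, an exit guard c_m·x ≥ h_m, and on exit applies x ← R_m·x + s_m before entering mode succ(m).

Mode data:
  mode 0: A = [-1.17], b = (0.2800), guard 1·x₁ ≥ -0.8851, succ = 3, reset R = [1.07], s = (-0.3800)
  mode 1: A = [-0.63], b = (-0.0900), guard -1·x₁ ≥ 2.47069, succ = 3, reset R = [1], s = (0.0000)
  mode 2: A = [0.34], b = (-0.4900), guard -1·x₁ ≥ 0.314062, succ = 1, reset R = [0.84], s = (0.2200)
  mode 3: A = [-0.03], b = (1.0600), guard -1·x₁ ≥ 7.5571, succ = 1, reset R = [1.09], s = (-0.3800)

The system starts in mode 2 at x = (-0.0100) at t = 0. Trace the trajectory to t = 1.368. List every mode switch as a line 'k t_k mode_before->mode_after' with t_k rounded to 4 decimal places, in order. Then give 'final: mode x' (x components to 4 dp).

1 0.5595 2->1
final: 1 -0.0833

Mode 2: guard c·x = 0.3141 hit at Δt = 0.5595 (t = 0.5595), x⁻ = (-0.3141) → reset → x⁺ = (-0.0438), jump to mode 1
Mode 1: flow for 0.8085 to horizon, guard not reached → x = (-0.0833)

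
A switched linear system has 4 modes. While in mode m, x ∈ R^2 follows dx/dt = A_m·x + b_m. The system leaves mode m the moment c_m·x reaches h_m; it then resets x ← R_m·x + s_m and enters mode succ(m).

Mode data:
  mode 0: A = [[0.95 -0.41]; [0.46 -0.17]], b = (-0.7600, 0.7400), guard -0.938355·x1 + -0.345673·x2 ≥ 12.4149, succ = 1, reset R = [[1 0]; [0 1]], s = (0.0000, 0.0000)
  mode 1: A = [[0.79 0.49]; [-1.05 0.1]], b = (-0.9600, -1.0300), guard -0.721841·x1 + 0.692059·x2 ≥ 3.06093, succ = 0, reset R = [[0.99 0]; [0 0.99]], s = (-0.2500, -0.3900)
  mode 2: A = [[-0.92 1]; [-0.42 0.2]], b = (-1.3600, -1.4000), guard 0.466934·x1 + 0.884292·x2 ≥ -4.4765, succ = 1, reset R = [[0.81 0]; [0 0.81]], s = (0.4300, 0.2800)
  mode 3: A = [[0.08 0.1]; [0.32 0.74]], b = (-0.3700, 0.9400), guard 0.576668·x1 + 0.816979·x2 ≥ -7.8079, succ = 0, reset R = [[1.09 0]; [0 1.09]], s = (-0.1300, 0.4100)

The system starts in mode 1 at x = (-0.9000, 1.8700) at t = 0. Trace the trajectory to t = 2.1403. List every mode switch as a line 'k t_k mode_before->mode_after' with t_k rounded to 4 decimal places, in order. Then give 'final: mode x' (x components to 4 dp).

1 0.9750 1->0
final: 0 -9.2864 -0.0987

Mode 1: guard c·x = 3.0609 hit at Δt = 0.9750 (t = 0.9750), x⁻ = (-1.8883, 2.4534) → reset → x⁺ = (-2.1194, 2.0388), jump to mode 0
Mode 0: flow for 1.1653 to horizon, guard not reached → x = (-9.2864, -0.0987)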